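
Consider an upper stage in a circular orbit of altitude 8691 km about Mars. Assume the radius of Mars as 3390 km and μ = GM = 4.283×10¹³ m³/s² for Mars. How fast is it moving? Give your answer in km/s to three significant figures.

v ≈ 1.88 km/s

r = 3390 + 8691 = 12081 km = 1.2081×10⁷ m.
For a circular orbit v = √(μ/r) = √(4.283×10¹³ / 1.208×10⁷) = √(3.545×10⁶) = 1883 m/s.
That is 1.883 km/s.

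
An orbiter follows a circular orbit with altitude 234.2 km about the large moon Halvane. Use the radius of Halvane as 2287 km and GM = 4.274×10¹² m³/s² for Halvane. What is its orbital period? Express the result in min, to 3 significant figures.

r = 2287 + 234.2 = 2521.2 km = 2.5212×10⁶ m.
Kepler's third law: T = 2π√(r³/μ) = 2π√((2.521×10⁶)³ / 4.274×10¹²).
r³/μ = 3.750×10⁶ s², so T = 2π × 1.936×10³ = 1.217×10⁴ s.
Converting: 1.217×10⁴ s ÷ 60.00 = 202.8 min.

T ≈ 203 min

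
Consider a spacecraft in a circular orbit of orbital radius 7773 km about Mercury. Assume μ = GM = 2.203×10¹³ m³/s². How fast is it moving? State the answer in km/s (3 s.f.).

v ≈ 1.68 km/s

r = 7773 km = 7.773×10⁶ m.
For a circular orbit v = √(μ/r) = √(2.203×10¹³ / 7.773×10⁶) = √(2.834×10⁶) = 1683 m/s.
That is 1.683 km/s.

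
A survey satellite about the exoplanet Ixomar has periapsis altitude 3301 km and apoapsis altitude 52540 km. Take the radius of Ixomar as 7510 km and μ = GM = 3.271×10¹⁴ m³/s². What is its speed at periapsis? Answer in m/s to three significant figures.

r_p = 7510 + 3301 = 10811 km = 1.0811×10⁷ m.
r_a = 7510 + 52540 = 60050 km = 6.0050×10⁷ m.
Semi-major axis a = (r_p + r_a)/2 = 35430 km = 3.543×10⁷ m.
Vis-viva: v² = μ(2/r − 1/a) = 3.271×10¹⁴ × (1.850×10⁻⁷ − 2.822×10⁻⁸) = 5.128×10⁷ m²/s².
v = 7161 m/s.

v ≈ 7160 m/s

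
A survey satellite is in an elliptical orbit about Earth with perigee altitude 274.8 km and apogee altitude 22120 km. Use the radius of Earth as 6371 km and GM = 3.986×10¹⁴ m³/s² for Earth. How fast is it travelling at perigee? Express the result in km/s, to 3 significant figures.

r_p = 6371 + 274.8 = 6645.8 km = 6.6458×10⁶ m.
r_a = 6371 + 22120 = 28491 km = 2.8491×10⁷ m.
Semi-major axis a = (r_p + r_a)/2 = 17568 km = 1.757×10⁷ m.
Vis-viva: v² = μ(2/r − 1/a) = 3.986×10¹⁴ × (3.009×10⁻⁷ − 5.692×10⁻⁸) = 9.727×10⁷ m²/s².
v = 9862 m/s = 9.862 km/s.

v ≈ 9.86 km/s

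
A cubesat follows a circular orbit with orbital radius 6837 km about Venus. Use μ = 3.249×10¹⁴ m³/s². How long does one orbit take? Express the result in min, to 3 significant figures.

r = 6837 km = 6.837×10⁶ m.
Kepler's third law: T = 2π√(r³/μ) = 2π√((6.837×10⁶)³ / 3.249×10¹⁴).
r³/μ = 9.837×10⁵ s², so T = 2π × 9.918×10² = 6.232×10³ s.
Converting: 6.232×10³ s ÷ 60.00 = 103.9 min.

T ≈ 104 min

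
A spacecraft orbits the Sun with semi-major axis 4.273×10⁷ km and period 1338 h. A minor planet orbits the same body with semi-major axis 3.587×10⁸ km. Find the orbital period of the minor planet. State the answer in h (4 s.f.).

Kepler's third law: T² ∝ a³, so T₂ = T₁ (a₂/a₁)^(3/2).
a₂/a₁ = 8.395, (a₂/a₁)^(3/2) = 24.32.
T₂ = 1338 × 24.32 = 32540 h.

T₂ ≈ 32540 h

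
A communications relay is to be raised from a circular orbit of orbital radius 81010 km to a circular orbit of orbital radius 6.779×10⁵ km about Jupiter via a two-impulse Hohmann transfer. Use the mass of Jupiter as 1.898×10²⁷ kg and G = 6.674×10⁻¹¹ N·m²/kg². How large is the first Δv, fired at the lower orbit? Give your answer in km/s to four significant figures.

Δv ≈ 13.31 km/s

μ = GM = 6.674×10⁻¹¹ × 1.898×10²⁷ = 1.267×10¹⁷ m³/s².
r₁ = 81010 km = 8.101×10⁷ m.
r₂ = 6.779×10⁵ km = 6.779×10⁸ m.
Transfer ellipse a_t = (r₁ + r₂)/2 = 3.795×10⁸ m.
At r₁: circular v_c1 = √(μ/r₁) = 39540 m/s; transfer-perijove v_p = √[μ(2/r₁ − 1/a_t)] = 52850 m/s.
Δv₁ = v_p − v_c1 = 13310 m/s.
= 13.31 km/s.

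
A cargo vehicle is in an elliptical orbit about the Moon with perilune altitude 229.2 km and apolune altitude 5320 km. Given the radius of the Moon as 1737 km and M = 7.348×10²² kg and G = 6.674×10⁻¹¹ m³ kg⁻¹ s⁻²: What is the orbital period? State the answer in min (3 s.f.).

T ≈ 453 min

μ = GM = 6.674×10⁻¹¹ × 7.348×10²² = 4.904×10¹² m³/s².
r_p = 1737 + 229.2 = 1966.2 km = 1.9662×10⁶ m.
r_a = 1737 + 5320 = 7057.0 km = 7.0570×10⁶ m.
Semi-major axis a = (r_p + r_a)/2 = (1966.2 + 7057.0)/2 = 4511.6 km = 4.512×10⁶ m.
By Kepler's third law T = 2π√(a³/μ) = 2π × 4.327×10³ = 2.719×10⁴ s.
= 453.2 min.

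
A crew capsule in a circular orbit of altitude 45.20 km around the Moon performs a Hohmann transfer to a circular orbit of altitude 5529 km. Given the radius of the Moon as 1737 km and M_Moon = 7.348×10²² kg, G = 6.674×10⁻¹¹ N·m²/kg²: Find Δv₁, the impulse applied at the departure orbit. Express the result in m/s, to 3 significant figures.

Δv ≈ 443 m/s

μ = GM = 6.674×10⁻¹¹ × 7.348×10²² = 4.904×10¹² m³/s².
r₁ = 1737 + 45.20 = 1782.2 km = 1.7822×10⁶ m.
r₂ = 1737 + 5529 = 7266.0 km = 7.2660×10⁶ m.
Transfer ellipse a_t = (r₁ + r₂)/2 = 4.524×10⁶ m.
At r₁: circular v_c1 = √(μ/r₁) = 1659 m/s; transfer-perilune v_p = √[μ(2/r₁ − 1/a_t)] = 2102 m/s.
Δv₁ = v_p − v_c1 = 443.4 m/s.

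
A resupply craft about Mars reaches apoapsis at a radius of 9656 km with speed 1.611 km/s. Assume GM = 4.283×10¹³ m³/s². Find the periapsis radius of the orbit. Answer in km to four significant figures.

r_a = 9.656×10⁶ m.
Specific energy ε = v²/2 − μ/r = -3.138×10⁶ J/kg, so a = −μ/(2ε) = 6.825×10⁶ m.
The apsides satisfy r_p + r_a = 2a, so the periapsis radius is 2a − r_a = 3.993×10⁶ m = 3993.2 km.

periapsis radius ≈ 3993 km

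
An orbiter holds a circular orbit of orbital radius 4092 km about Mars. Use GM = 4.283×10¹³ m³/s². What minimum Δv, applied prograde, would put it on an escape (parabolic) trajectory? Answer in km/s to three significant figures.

Δv ≈ 1.34 km/s

r = 4092 km = 4.092×10⁶ m.
Circular speed v_c = √(μ/r) = 3235 m/s.
Escape speed v_esc = √(2μ/r) = √2 × v_c = 4575 m/s.
Δv = v_esc − v_c = 1340 m/s = 1.340 km/s.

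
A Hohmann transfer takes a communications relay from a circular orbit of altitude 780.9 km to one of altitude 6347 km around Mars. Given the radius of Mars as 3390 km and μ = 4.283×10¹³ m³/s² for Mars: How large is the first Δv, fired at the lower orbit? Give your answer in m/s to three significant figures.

r₁ = 3390 + 780.9 = 4170.9 km = 4.1709×10⁶ m.
r₂ = 3390 + 6347 = 9737.0 km = 9.7370×10⁶ m.
Transfer ellipse a_t = (r₁ + r₂)/2 = 6.954×10⁶ m.
At r₁: circular v_c1 = √(μ/r₁) = 3204 m/s; transfer-periapsis v_p = √[μ(2/r₁ − 1/a_t)] = 3792 m/s.
Δv₁ = v_p − v_c1 = 587.4 m/s.

Δv ≈ 587 m/s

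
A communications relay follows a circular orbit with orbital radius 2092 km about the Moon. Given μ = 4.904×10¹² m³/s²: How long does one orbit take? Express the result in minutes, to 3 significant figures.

r = 2092 km = 2.092×10⁶ m.
Kepler's third law: T = 2π√(r³/μ) = 2π√((2.092×10⁶)³ / 4.904×10¹²).
r³/μ = 1.867×10⁶ s², so T = 2π × 1.366×10³ = 8.585×10³ s.
Converting: 8.585×10³ s ÷ 60.00 = 143.1 minutes.

T ≈ 143 minutes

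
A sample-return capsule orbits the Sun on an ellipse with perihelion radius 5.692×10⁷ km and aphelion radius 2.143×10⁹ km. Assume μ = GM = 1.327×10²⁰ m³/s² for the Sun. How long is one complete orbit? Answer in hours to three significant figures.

T ≈ 175000 hours

Semi-major axis a = (r_p + r_a)/2 = (5.6920×10⁷ + 2.1430×10⁹)/2 = 1.1000×10⁹ km = 1.100×10¹² m.
By Kepler's third law T = 2π√(a³/μ) = 2π × 1.001×10⁸ = 6.292×10⁸ s.
= 1.748×10⁵ hours.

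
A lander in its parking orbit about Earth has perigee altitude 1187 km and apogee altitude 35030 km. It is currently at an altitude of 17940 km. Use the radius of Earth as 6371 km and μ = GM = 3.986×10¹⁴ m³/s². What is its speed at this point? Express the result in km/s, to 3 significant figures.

v ≈ 4.06 km/s

r_p = 6371 + 1187 = 7558.0 km = 7.5580×10⁶ m.
r_a = 6371 + 35030 = 41401 km = 4.1401×10⁷ m.
r = 6371 + 17940 = 24311 km = 2.431×10⁷ m.
Semi-major axis a = (r_p + r_a)/2 = 24480 km = 2.448×10⁷ m.
Vis-viva: v² = μ(2/r − 1/a) = 3.986×10¹⁴ × (8.227×10⁻⁸ − 4.085×10⁻⁸) = 1.651×10⁷ m²/s².
v = 4063 m/s = 4.063 km/s.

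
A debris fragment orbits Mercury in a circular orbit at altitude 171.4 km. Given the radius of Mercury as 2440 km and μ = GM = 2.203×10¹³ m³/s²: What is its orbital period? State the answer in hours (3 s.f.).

T ≈ 1.57 hours

r = 2440 + 171.4 = 2611.4 km = 2.6114×10⁶ m.
Kepler's third law: T = 2π√(r³/μ) = 2π√((2.611×10⁶)³ / 2.203×10¹³).
r³/μ = 8.084×10⁵ s², so T = 2π × 8.991×10² = 5.649×10³ s.
Converting: 5.649×10³ s ÷ 3600 = 1.569 hours.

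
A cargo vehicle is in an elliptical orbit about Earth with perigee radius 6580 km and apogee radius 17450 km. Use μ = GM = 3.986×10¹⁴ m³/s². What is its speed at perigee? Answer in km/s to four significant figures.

v ≈ 9.380 km/s

Semi-major axis a = (r_p + r_a)/2 = 12015 km = 1.202×10⁷ m.
Vis-viva: v² = μ(2/r − 1/a) = 3.986×10¹⁴ × (3.040×10⁻⁷ − 8.323×10⁻⁸) = 8.798×10⁷ m²/s².
v = 9380 m/s = 9.380 km/s.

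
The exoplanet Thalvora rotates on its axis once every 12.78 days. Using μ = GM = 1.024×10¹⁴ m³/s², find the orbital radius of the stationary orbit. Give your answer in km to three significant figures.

T = 12.78 days = 1.104×10⁶ s.
A synchronous orbit has period T, so by Kepler's third law a = (μT²/4π²)^(1/3).
μT²/4π² = 1.024×10¹⁴ × (1.104×10⁶)² / 39.48 = 3.162×10²⁴ m³.
a = 1.468×10⁸ m = 1.4678×10⁵ km.

r_sync ≈ 1.47×10⁵ km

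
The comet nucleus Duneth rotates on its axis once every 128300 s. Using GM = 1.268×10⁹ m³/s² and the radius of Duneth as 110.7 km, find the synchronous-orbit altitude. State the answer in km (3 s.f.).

h_sync ≈ 698 km

A synchronous orbit has period T, so by Kepler's third law a = (μT²/4π²)^(1/3).
μT²/4π² = 1.268×10⁹ × (1.283×10⁵)² / 39.48 = 5.287×10¹⁷ m³.
a = 8.086×10⁵ m = 808.61 km.
Altitude h = a − R = 808.61 − 110.7 = 697.91 km.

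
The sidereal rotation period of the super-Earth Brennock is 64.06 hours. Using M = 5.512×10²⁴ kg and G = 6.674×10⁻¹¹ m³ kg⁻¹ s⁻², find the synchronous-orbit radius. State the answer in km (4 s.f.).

μ = GM = 6.674×10⁻¹¹ × 5.512×10²⁴ = 3.679×10¹⁴ m³/s².
T = 64.06 hours = 2.306×10⁵ s.
A synchronous orbit has period T, so by Kepler's third law a = (μT²/4π²)^(1/3).
μT²/4π² = 3.679×10¹⁴ × (2.306×10⁵)² / 39.48 = 4.956×10²³ m³.
a = 7.914×10⁷ m = 79136 km.

r_sync ≈ 79140 km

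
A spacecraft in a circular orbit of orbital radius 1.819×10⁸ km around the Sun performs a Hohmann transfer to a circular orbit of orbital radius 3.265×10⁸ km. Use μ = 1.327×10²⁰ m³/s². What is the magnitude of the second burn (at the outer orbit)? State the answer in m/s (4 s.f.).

Δv ≈ 3106 m/s

r₁ = 1.819×10⁸ km = 1.819×10¹¹ m.
r₂ = 3.265×10⁸ km = 3.265×10¹¹ m.
Transfer ellipse a_t = (r₁ + r₂)/2 = 2.542×10¹¹ m.
At r₁: circular v_c1 = √(μ/r₁) = 27010 m/s; transfer-perihelion v_p = √[μ(2/r₁ − 1/a_t)] = 30610 m/s.
At r₂: circular v_c2 = √(μ/r₂) = 20160 m/s; transfer-aphelion v_a = √[μ(2/r₂ − 1/a_t)] = 17050 m/s.
Δv₂ = v_c2 − v_a = 3106 m/s.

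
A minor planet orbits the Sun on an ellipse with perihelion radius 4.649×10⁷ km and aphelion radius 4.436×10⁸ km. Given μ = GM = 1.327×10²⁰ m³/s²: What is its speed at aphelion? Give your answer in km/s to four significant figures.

v ≈ 7.533 km/s

Semi-major axis a = (r_p + r_a)/2 = 2.4504×10⁸ km = 2.450×10¹¹ m.
Vis-viva: v² = μ(2/r − 1/a) = 1.327×10²⁰ × (4.509×10⁻¹² − 4.081×10⁻¹²) = 5.675×10⁷ m²/s².
v = 7533 m/s = 7.533 km/s.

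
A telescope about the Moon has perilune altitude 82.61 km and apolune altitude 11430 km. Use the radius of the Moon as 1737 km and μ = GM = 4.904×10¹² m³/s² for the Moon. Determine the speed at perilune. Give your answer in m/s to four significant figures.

r_p = 1737 + 82.61 = 1819.6 km = 1.8196×10⁶ m.
r_a = 1737 + 11430 = 13167 km = 1.3167×10⁷ m.
Semi-major axis a = (r_p + r_a)/2 = 7493.3 km = 7.493×10⁶ m.
Vis-viva: v² = μ(2/r − 1/a) = 4.904×10¹² × (1.099×10⁻⁶ − 1.335×10⁻⁷) = 4.736×10⁶ m²/s².
v = 2176 m/s.

v ≈ 2176 m/s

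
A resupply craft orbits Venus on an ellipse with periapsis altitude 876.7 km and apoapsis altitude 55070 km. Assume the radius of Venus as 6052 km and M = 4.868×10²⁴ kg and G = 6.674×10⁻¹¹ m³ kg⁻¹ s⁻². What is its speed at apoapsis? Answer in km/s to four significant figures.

μ = GM = 6.674×10⁻¹¹ × 4.868×10²⁴ = 3.249×10¹⁴ m³/s².
r_p = 6052 + 876.7 = 6928.7 km = 6.9287×10⁶ m.
r_a = 6052 + 55070 = 61122 km = 6.1122×10⁷ m.
Semi-major axis a = (r_p + r_a)/2 = 34025 km = 3.403×10⁷ m.
Vis-viva: v² = μ(2/r − 1/a) = 3.249×10¹⁴ × (3.272×10⁻⁸ − 2.939×10⁻⁸) = 1.082×10⁶ m²/s².
v = 1040 m/s = 1.040 km/s.

v ≈ 1.040 km/s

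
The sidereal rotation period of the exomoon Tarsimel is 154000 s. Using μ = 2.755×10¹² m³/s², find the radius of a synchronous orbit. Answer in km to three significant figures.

A synchronous orbit has period T, so by Kepler's third law a = (μT²/4π²)^(1/3).
μT²/4π² = 2.755×10¹² × (1.540×10⁵)² / 39.48 = 1.655×10²¹ m³.
a = 1.183×10⁷ m = 11829 km.

r_sync ≈ 11800 km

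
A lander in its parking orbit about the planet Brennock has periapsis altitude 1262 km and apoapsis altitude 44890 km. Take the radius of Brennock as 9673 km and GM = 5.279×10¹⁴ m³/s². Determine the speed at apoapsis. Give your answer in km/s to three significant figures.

v ≈ 1.80 km/s

r_p = 9673 + 1262 = 10935 km = 1.0935×10⁷ m.
r_a = 9673 + 44890 = 54563 km = 5.4563×10⁷ m.
Semi-major axis a = (r_p + r_a)/2 = 32749 km = 3.275×10⁷ m.
Vis-viva: v² = μ(2/r − 1/a) = 5.279×10¹⁴ × (3.665×10⁻⁸ − 3.054×10⁻⁸) = 3.231×10⁶ m²/s².
v = 1797 m/s = 1.797 km/s.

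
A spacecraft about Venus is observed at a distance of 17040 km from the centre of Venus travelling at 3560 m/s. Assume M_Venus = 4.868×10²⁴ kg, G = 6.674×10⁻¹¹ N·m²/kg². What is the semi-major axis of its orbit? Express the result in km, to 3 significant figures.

μ = GM = 6.674×10⁻¹¹ × 4.868×10²⁴ = 3.249×10¹⁴ m³/s².
r = 1.704×10⁷ m.
Vis-viva rearranged: 1/a = 2/r − v²/μ = 1.174×10⁻⁷ − 3.901×10⁻⁸ = 7.836×10⁻⁸ m⁻¹.
a = 1.276×10⁷ m = 12761 km.

a ≈ 12800 km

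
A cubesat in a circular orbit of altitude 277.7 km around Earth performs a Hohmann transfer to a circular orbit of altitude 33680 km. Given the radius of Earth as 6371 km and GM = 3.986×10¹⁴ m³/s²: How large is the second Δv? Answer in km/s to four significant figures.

Δv ≈ 1.471 km/s

r₁ = 6371 + 277.7 = 6648.7 km = 6.6487×10⁶ m.
r₂ = 6371 + 33680 = 40051 km = 4.0051×10⁷ m.
Transfer ellipse a_t = (r₁ + r₂)/2 = 2.335×10⁷ m.
At r₁: circular v_c1 = √(μ/r₁) = 7743 m/s; transfer-perigee v_p = √[μ(2/r₁ − 1/a_t)] = 10140 m/s.
At r₂: circular v_c2 = √(μ/r₂) = 3155 m/s; transfer-apogee v_a = √[μ(2/r₂ − 1/a_t)] = 1683 m/s.
Δv₂ = v_c2 − v_a = 1471 m/s.
= 1.471 km/s.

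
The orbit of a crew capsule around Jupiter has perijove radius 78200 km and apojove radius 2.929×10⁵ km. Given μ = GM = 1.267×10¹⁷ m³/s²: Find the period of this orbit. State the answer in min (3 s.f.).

T ≈ 744 min

Semi-major axis a = (r_p + r_a)/2 = (78200 + 2.9290×10⁵)/2 = 1.8555×10⁵ km = 1.856×10⁸ m.
By Kepler's third law T = 2π√(a³/μ) = 2π × 7.101×10³ = 4.462×10⁴ s.
= 743.6 min.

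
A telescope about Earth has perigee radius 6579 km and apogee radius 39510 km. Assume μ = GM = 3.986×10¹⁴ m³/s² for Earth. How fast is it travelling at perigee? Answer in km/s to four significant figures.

v ≈ 10.19 km/s

Semi-major axis a = (r_p + r_a)/2 = 23044 km = 2.304×10⁷ m.
Vis-viva: v² = μ(2/r − 1/a) = 3.986×10¹⁴ × (3.040×10⁻⁷ − 4.339×10⁻⁸) = 1.039×10⁸ m²/s².
v = 10190 m/s = 10.19 km/s.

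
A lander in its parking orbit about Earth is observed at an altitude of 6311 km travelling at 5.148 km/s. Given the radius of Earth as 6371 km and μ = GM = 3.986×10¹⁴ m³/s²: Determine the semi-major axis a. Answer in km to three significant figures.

r = 6371 + 6311 = 12682 km = 1.268×10⁷ m.
Specific orbital energy ε = v²/2 − μ/r = (5148)²/2 − 3.986×10¹⁴/1.268×10⁷ = -1.818×10⁷ J/kg.
Since ε = −μ/(2a), a = −μ/(2ε) = 1.096×10⁷ m = 10963 km.

a ≈ 11000 km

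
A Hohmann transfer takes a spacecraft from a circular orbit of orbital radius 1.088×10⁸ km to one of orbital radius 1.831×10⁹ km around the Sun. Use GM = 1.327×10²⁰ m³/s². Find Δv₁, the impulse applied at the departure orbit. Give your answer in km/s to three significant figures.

r₁ = 1.088×10⁸ km = 1.088×10¹¹ m.
r₂ = 1.831×10⁹ km = 1.831×10¹² m.
Transfer ellipse a_t = (r₁ + r₂)/2 = 9.699×10¹¹ m.
At r₁: circular v_c1 = √(μ/r₁) = 34920 m/s; transfer-perihelion v_p = √[μ(2/r₁ − 1/a_t)] = 47980 m/s.
Δv₁ = v_p − v_c1 = 13060 m/s.
= 13.06 km/s.

Δv ≈ 13.1 km/s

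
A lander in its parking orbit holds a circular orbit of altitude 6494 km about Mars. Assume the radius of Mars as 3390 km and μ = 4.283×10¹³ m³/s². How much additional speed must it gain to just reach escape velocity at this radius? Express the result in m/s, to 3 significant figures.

Δv ≈ 862 m/s

r = 3390 + 6494 = 9884.0 km = 9.8840×10⁶ m.
Circular speed v_c = √(μ/r) = 2082 m/s.
Escape speed v_esc = √(2μ/r) = √2 × v_c = 2944 m/s.
Δv = v_esc − v_c = 862.2 m/s.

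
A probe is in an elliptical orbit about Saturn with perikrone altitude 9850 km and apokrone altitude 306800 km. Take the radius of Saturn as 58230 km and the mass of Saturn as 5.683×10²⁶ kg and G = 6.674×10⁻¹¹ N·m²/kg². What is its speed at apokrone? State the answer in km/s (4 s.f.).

v ≈ 5.715 km/s

μ = GM = 6.674×10⁻¹¹ × 5.683×10²⁶ = 3.793×10¹⁶ m³/s².
r_p = 58230 + 9850 = 68080 km = 6.8080×10⁷ m.
r_a = 58230 + 306800 = 365030 km = 3.6503×10⁸ m.
Semi-major axis a = (r_p + r_a)/2 = 2.1656×10⁵ km = 2.166×10⁸ m.
Vis-viva: v² = μ(2/r − 1/a) = 3.793×10¹⁶ × (5.479×10⁻⁹ − 4.618×10⁻⁹) = 3.267×10⁷ m²/s².
v = 5715 m/s = 5.715 km/s.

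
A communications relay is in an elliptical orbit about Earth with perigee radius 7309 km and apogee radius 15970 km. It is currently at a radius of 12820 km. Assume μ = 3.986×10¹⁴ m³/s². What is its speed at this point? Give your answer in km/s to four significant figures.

Semi-major axis a = (r_p + r_a)/2 = 11640 km = 1.164×10⁷ m.
Vis-viva: v² = μ(2/r − 1/a) = 3.986×10¹⁴ × (1.560×10⁻⁷ − 8.591×10⁻⁸) = 2.794×10⁷ m²/s².
v = 5286 m/s = 5.286 km/s.

v ≈ 5.286 km/s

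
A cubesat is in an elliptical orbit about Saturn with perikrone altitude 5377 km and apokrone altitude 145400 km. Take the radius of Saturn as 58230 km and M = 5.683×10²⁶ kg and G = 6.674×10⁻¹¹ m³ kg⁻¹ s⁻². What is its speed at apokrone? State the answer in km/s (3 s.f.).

v ≈ 9.42 km/s

μ = GM = 6.674×10⁻¹¹ × 5.683×10²⁶ = 3.793×10¹⁶ m³/s².
r_p = 58230 + 5377 = 63607 km = 6.3607×10⁷ m.
r_a = 58230 + 145400 = 203630 km = 2.0363×10⁸ m.
Semi-major axis a = (r_p + r_a)/2 = 1.3362×10⁵ km = 1.336×10⁸ m.
Vis-viva: v² = μ(2/r − 1/a) = 3.793×10¹⁶ × (9.822×10⁻⁹ − 7.484×10⁻⁹) = 8.867×10⁷ m²/s².
v = 9416 m/s = 9.416 km/s.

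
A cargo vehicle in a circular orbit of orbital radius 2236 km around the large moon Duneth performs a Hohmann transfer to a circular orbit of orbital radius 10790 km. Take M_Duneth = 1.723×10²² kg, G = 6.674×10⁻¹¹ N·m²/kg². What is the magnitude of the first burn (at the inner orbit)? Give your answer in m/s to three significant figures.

Δv ≈ 206 m/s

μ = GM = 6.674×10⁻¹¹ × 1.723×10²² = 1.150×10¹² m³/s².
r₁ = 2236 km = 2.236×10⁶ m.
r₂ = 10790 km = 1.079×10⁷ m.
Transfer ellipse a_t = (r₁ + r₂)/2 = 6.513×10⁶ m.
At r₁: circular v_c1 = √(μ/r₁) = 717.1 m/s; transfer-periapsis v_p = √[μ(2/r₁ − 1/a_t)] = 923.0 m/s.
Δv₁ = v_p − v_c1 = 205.9 m/s.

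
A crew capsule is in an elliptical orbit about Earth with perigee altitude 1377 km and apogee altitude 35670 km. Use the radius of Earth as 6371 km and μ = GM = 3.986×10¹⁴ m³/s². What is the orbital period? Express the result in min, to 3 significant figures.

r_p = 6371 + 1377 = 7748.0 km = 7.7480×10⁶ m.
r_a = 6371 + 35670 = 42041 km = 4.2041×10⁷ m.
Semi-major axis a = (r_p + r_a)/2 = (7748.0 + 42041)/2 = 24894 km = 2.489×10⁷ m.
By Kepler's third law T = 2π√(a³/μ) = 2π × 6.221×10³ = 3.909×10⁴ s.
= 651.5 min.

T ≈ 652 min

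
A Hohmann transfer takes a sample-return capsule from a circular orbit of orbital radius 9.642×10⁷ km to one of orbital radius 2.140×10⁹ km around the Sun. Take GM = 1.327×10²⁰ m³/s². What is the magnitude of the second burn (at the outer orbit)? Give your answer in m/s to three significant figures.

Δv ≈ 5560 m/s

r₁ = 9.642×10⁷ km = 9.642×10¹⁰ m.
r₂ = 2.140×10⁹ km = 2.140×10¹² m.
Transfer ellipse a_t = (r₁ + r₂)/2 = 1.118×10¹² m.
At r₁: circular v_c1 = √(μ/r₁) = 37100 m/s; transfer-perihelion v_p = √[μ(2/r₁ − 1/a_t)] = 51320 m/s.
At r₂: circular v_c2 = √(μ/r₂) = 7875 m/s; transfer-aphelion v_a = √[μ(2/r₂ − 1/a_t)] = 2312 m/s.
Δv₂ = v_c2 − v_a = 5562 m/s.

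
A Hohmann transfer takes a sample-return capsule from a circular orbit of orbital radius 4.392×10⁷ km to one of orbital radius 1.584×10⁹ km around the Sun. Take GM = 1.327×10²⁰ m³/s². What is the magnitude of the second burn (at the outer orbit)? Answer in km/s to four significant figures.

Δv ≈ 7.027 km/s

r₁ = 4.392×10⁷ km = 4.392×10¹⁰ m.
r₂ = 1.584×10⁹ km = 1.584×10¹² m.
Transfer ellipse a_t = (r₁ + r₂)/2 = 8.140×10¹¹ m.
At r₁: circular v_c1 = √(μ/r₁) = 54970 m/s; transfer-perihelion v_p = √[μ(2/r₁ − 1/a_t)] = 76680 m/s.
At r₂: circular v_c2 = √(μ/r₂) = 9153 m/s; transfer-aphelion v_a = √[μ(2/r₂ − 1/a_t)] = 2126 m/s.
Δv₂ = v_c2 − v_a = 7027 m/s.
= 7.027 km/s.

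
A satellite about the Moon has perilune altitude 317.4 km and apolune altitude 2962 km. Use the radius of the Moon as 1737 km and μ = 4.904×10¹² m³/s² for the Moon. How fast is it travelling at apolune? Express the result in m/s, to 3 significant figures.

r_p = 1737 + 317.4 = 2054.4 km = 2.0544×10⁶ m.
r_a = 1737 + 2962 = 4699.0 km = 4.6990×10⁶ m.
Semi-major axis a = (r_p + r_a)/2 = 3376.7 km = 3.377×10⁶ m.
Vis-viva: v² = μ(2/r − 1/a) = 4.904×10¹² × (4.256×10⁻⁷ − 2.961×10⁻⁷) = 6.349×10⁵ m²/s².
v = 796.8 m/s.

v ≈ 797 m/s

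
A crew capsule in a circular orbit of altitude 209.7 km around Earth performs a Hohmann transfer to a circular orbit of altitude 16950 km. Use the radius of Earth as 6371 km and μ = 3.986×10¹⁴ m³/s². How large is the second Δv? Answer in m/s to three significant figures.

Δv ≈ 1390 m/s

r₁ = 6371 + 209.7 = 6580.7 km = 6.5807×10⁶ m.
r₂ = 6371 + 16950 = 23321 km = 2.3321×10⁷ m.
Transfer ellipse a_t = (r₁ + r₂)/2 = 1.495×10⁷ m.
At r₁: circular v_c1 = √(μ/r₁) = 7783 m/s; transfer-perigee v_p = √[μ(2/r₁ − 1/a_t)] = 9720 m/s.
At r₂: circular v_c2 = √(μ/r₂) = 4134 m/s; transfer-apogee v_a = √[μ(2/r₂ − 1/a_t)] = 2743 m/s.
Δv₂ = v_c2 − v_a = 1391 m/s.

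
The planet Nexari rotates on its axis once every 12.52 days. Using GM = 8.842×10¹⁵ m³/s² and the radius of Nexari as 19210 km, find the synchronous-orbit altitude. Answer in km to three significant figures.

h_sync ≈ 6.21×10⁵ km

T = 12.52 days = 1.082×10⁶ s.
A synchronous orbit has period T, so by Kepler's third law a = (μT²/4π²)^(1/3).
μT²/4π² = 8.842×10¹⁵ × (1.082×10⁶)² / 39.48 = 2.621×10²⁶ m³.
a = 6.399×10⁸ m = 6.3994×10⁵ km.
Altitude h = a − R = 6.3994×10⁵ − 19210 = 6.2073×10⁵ km.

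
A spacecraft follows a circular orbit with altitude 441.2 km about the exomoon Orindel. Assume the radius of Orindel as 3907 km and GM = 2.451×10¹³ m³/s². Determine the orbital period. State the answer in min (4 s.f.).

r = 3907 + 441.2 = 4348.2 km = 4.3482×10⁶ m.
Kepler's third law: T = 2π√(r³/μ) = 2π√((4.348×10⁶)³ / 2.451×10¹³).
r³/μ = 3.354×10⁶ s², so T = 2π × 1.831×10³ = 1.151×10⁴ s.
Converting: 1.151×10⁴ s ÷ 60.00 = 191.8 min.

T ≈ 191.8 min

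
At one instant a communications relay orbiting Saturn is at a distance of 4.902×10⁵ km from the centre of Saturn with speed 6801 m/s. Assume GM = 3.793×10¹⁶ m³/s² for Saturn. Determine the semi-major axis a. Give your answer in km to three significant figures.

a ≈ 3.50×10⁵ km

r = 4.902×10⁸ m.
Vis-viva rearranged: 1/a = 2/r − v²/μ = 4.080×10⁻⁹ − 1.219×10⁻⁹ = 2.861×10⁻⁹ m⁻¹.
a = 3.496×10⁸ m = 3.4959×10⁵ km.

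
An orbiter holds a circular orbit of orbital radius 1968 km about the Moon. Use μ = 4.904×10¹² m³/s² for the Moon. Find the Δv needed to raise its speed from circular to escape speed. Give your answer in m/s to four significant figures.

Δv ≈ 653.9 m/s

r = 1968 km = 1.968×10⁶ m.
Circular speed v_c = √(μ/r) = 1579 m/s.
Escape speed v_esc = √(2μ/r) = √2 × v_c = 2232 m/s.
Δv = v_esc − v_c = 653.9 m/s.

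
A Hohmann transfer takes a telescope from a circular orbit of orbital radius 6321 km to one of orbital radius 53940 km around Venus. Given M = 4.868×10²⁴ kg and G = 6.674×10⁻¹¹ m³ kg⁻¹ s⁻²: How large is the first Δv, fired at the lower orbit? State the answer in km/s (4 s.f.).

μ = GM = 6.674×10⁻¹¹ × 4.868×10²⁴ = 3.249×10¹⁴ m³/s².
r₁ = 6321 km = 6.321×10⁶ m.
r₂ = 53940 km = 5.394×10⁷ m.
Transfer ellipse a_t = (r₁ + r₂)/2 = 3.013×10⁷ m.
At r₁: circular v_c1 = √(μ/r₁) = 7169 m/s; transfer-periapsis v_p = √[μ(2/r₁ − 1/a_t)] = 9592 m/s.
Δv₁ = v_p − v_c1 = 2423 m/s.
= 2.423 km/s.

Δv ≈ 2.423 km/s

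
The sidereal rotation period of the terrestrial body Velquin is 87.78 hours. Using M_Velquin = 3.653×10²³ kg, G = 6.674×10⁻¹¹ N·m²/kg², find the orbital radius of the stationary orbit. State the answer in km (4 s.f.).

μ = GM = 6.674×10⁻¹¹ × 3.653×10²³ = 2.438×10¹³ m³/s².
T = 87.78 hours = 3.160×10⁵ s.
A synchronous orbit has period T, so by Kepler's third law a = (μT²/4π²)^(1/3).
μT²/4π² = 2.438×10¹³ × (3.160×10⁵)² / 39.48 = 6.167×10²² m³.
a = 3.951×10⁷ m = 39509 km.

r_sync ≈ 39510 km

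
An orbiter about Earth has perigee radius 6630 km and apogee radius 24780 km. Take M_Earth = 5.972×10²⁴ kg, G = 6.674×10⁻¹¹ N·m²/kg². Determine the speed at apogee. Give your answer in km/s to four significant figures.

v ≈ 2.606 km/s

μ = GM = 6.674×10⁻¹¹ × 5.972×10²⁴ = 3.986×10¹⁴ m³/s².
Semi-major axis a = (r_p + r_a)/2 = 15705 km = 1.570×10⁷ m.
Vis-viva: v² = μ(2/r − 1/a) = 3.986×10¹⁴ × (8.071×10⁻⁸ − 6.367×10⁻⁸) = 6.790×10⁶ m²/s².
v = 2606 m/s = 2.606 km/s.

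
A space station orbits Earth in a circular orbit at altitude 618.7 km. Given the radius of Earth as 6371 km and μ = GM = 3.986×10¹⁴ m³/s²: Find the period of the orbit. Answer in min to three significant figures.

T ≈ 96.9 min

r = 6371 + 618.7 = 6989.7 km = 6.9897×10⁶ m.
Kepler's third law: T = 2π√(r³/μ) = 2π√((6.990×10⁶)³ / 3.986×10¹⁴).
r³/μ = 8.567×10⁵ s², so T = 2π × 9.256×10² = 5.816×10³ s.
Converting: 5.816×10³ s ÷ 60.00 = 96.93 min.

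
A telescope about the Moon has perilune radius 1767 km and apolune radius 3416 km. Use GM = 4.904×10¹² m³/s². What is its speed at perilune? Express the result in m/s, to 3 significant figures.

Semi-major axis a = (r_p + r_a)/2 = 2591.5 km = 2.592×10⁶ m.
Vis-viva: v² = μ(2/r − 1/a) = 4.904×10¹² × (1.132×10⁻⁶ − 3.859×10⁻⁷) = 3.658×10⁶ m²/s².
v = 1913 m/s.

v ≈ 1910 m/s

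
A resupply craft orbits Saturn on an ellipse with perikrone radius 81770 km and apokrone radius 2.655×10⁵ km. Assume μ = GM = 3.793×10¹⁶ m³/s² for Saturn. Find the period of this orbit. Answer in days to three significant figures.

T ≈ 0.854 days

Semi-major axis a = (r_p + r_a)/2 = (81770 + 2.6550×10⁵)/2 = 1.7364×10⁵ km = 1.736×10⁸ m.
By Kepler's third law T = 2π√(a³/μ) = 2π × 1.175×10⁴ = 7.381×10⁴ s.
= 0.8543 days.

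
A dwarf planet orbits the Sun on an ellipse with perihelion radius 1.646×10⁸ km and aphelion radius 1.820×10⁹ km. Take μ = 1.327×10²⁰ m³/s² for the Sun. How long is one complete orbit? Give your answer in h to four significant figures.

T ≈ 149800 h

Semi-major axis a = (r_p + r_a)/2 = (1.6460×10⁸ + 1.8200×10⁹)/2 = 9.9230×10⁸ km = 9.923×10¹¹ m.
By Kepler's third law T = 2π√(a³/μ) = 2π × 8.581×10⁷ = 5.391×10⁸ s.
= 1.498×10⁵ h.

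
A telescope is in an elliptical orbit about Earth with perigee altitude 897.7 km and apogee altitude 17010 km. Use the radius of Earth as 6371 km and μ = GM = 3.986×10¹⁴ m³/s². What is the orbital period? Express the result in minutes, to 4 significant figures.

T ≈ 314.7 minutes

r_p = 6371 + 897.7 = 7268.7 km = 7.2687×10⁶ m.
r_a = 6371 + 17010 = 23381 km = 2.3381×10⁷ m.
Semi-major axis a = (r_p + r_a)/2 = (7268.7 + 23381)/2 = 15325 km = 1.532×10⁷ m.
By Kepler's third law T = 2π√(a³/μ) = 2π × 3.005×10³ = 1.888×10⁴ s.
= 314.7 minutes.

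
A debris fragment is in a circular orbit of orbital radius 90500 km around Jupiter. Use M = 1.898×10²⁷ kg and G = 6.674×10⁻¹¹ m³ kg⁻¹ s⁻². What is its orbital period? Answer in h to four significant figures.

T ≈ 4.222 h

μ = GM = 6.674×10⁻¹¹ × 1.898×10²⁷ = 1.267×10¹⁷ m³/s².
r = 90500 km = 9.050×10⁷ m.
Kepler's third law: T = 2π√(r³/μ) = 2π√((9.050×10⁷)³ / 1.267×10¹⁷).
r³/μ = 5.851×10⁶ s², so T = 2π × 2.419×10³ = 1.520×10⁴ s.
Converting: 1.520×10⁴ s ÷ 3600 = 4.222 h.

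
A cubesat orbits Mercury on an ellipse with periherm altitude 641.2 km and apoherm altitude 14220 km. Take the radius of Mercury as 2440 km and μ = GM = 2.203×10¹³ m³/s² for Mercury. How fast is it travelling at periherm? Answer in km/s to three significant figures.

v ≈ 3.47 km/s

r_p = 2440 + 641.2 = 3081.2 km = 3.0812×10⁶ m.
r_a = 2440 + 14220 = 16660 km = 1.6660×10⁷ m.
Semi-major axis a = (r_p + r_a)/2 = 9870.6 km = 9.871×10⁶ m.
Vis-viva: v² = μ(2/r − 1/a) = 2.203×10¹³ × (6.491×10⁻⁷ − 1.013×10⁻⁷) = 1.207×10⁷ m²/s².
v = 3474 m/s = 3.474 km/s.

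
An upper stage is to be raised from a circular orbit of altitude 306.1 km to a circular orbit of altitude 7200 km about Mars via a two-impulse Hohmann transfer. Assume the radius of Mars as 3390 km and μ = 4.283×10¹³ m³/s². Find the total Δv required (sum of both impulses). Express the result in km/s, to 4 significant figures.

Δv_total ≈ 1.305 km/s

r₁ = 3390 + 306.1 = 3696.1 km = 3.6961×10⁶ m.
r₂ = 3390 + 7200 = 10590 km = 1.0590×10⁷ m.
Transfer ellipse a_t = (r₁ + r₂)/2 = 7.143×10⁶ m.
At r₁: circular v_c1 = √(μ/r₁) = 3404 m/s; transfer-periapsis v_p = √[μ(2/r₁ − 1/a_t)] = 4145 m/s.
Δv₁ = v_p − v_c1 = 740.7 m/s.
At r₂: circular v_c2 = √(μ/r₂) = 2011 m/s; transfer-apoapsis v_a = √[μ(2/r₂ − 1/a_t)] = 1447 m/s.
Δv₂ = v_c2 − v_a = 564.4 m/s.
Total Δv = Δv₁ + Δv₂ = 1305 m/s = 1.305 km/s.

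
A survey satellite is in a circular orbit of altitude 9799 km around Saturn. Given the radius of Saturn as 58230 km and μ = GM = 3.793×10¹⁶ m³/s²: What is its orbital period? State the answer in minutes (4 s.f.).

r = 58230 + 9799 = 68029 km = 6.8029×10⁷ m.
Kepler's third law: T = 2π√(r³/μ) = 2π√((6.803×10⁷)³ / 3.793×10¹⁶).
r³/μ = 8.300×10⁶ s², so T = 2π × 2.881×10³ = 1.810×10⁴ s.
Converting: 1.810×10⁴ s ÷ 60.00 = 301.7 minutes.

T ≈ 301.7 minutes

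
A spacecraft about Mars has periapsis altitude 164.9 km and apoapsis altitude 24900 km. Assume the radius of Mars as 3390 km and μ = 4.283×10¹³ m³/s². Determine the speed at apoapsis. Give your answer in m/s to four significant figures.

r_p = 3390 + 164.9 = 3554.9 km = 3.5549×10⁶ m.
r_a = 3390 + 24900 = 28290 km = 2.8290×10⁷ m.
Semi-major axis a = (r_p + r_a)/2 = 15922 km = 1.592×10⁷ m.
Vis-viva: v² = μ(2/r − 1/a) = 4.283×10¹³ × (7.070×10⁻⁸ − 6.280×10⁻⁸) = 3.380×10⁵ m²/s².
v = 581.4 m/s.

v ≈ 581.4 m/s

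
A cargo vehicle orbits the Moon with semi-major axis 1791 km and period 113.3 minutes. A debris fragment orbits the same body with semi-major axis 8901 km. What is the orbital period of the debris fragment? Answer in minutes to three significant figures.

Kepler's third law: T² ∝ a³, so T₂ = T₁ (a₂/a₁)^(3/2).
a₂/a₁ = 4.970, (a₂/a₁)^(3/2) = 11.08.
T₂ = 113.3 × 11.08 = 1255 minutes.

T₂ ≈ 1260 minutes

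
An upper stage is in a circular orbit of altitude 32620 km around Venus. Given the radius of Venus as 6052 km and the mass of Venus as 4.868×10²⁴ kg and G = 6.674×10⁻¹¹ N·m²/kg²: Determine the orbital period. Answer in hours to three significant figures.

μ = GM = 6.674×10⁻¹¹ × 4.868×10²⁴ = 3.249×10¹⁴ m³/s².
r = 6052 + 32620 = 38672 km = 3.8672×10⁷ m.
Kepler's third law: T = 2π√(r³/μ) = 2π√((3.867×10⁷)³ / 3.249×10¹⁴).
r³/μ = 1.780×10⁸ s², so T = 2π × 1.334×10⁴ = 8.383×10⁴ s.
Converting: 8.383×10⁴ s ÷ 3600 = 23.29 hours.

T ≈ 23.3 hours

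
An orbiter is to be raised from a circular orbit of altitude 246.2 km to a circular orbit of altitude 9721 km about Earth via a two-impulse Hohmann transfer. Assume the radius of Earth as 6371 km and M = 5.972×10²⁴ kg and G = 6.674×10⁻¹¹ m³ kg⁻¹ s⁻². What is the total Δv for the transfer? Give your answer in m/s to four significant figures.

Δv_total ≈ 2656 m/s

μ = GM = 6.674×10⁻¹¹ × 5.972×10²⁴ = 3.986×10¹⁴ m³/s².
r₁ = 6371 + 246.2 = 6617.2 km = 6.6172×10⁶ m.
r₂ = 6371 + 9721 = 16092 km = 1.6092×10⁷ m.
Transfer ellipse a_t = (r₁ + r₂)/2 = 1.135×10⁷ m.
At r₁: circular v_c1 = √(μ/r₁) = 7761 m/s; transfer-perigee v_p = √[μ(2/r₁ − 1/a_t)] = 9239 m/s.
Δv₁ = v_p − v_c1 = 1478 m/s.
At r₂: circular v_c2 = √(μ/r₂) = 4977 m/s; transfer-apogee v_a = √[μ(2/r₂ − 1/a_t)] = 3799 m/s.
Δv₂ = v_c2 − v_a = 1178 m/s.
Total Δv = Δv₁ + Δv₂ = 2656 m/s.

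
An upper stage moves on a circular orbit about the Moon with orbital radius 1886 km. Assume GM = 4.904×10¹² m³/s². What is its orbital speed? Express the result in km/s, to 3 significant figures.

v ≈ 1.61 km/s

r = 1886 km = 1.886×10⁶ m.
For a circular orbit v = √(μ/r) = √(4.904×10¹² / 1.886×10⁶) = √(2.600×10⁶) = 1613 m/s.
That is 1.613 km/s.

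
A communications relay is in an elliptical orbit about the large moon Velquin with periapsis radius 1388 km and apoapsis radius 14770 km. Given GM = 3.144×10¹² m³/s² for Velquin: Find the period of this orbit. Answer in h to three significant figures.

T ≈ 22.6 h

Semi-major axis a = (r_p + r_a)/2 = (1388.0 + 14770)/2 = 8079.0 km = 8.079×10⁶ m.
By Kepler's third law T = 2π√(a³/μ) = 2π × 1.295×10⁴ = 8.137×10⁴ s.
= 22.60 h.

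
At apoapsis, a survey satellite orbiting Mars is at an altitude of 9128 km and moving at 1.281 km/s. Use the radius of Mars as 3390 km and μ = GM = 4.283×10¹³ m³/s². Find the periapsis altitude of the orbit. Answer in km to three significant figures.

r_a = 3390 + 9128 = 12518 km = 1.252×10⁷ m.
Specific energy ε = v²/2 − μ/r = -2.601×10⁶ J/kg, so a = −μ/(2ε) = 8.233×10⁶ m.
The apsides satisfy r_p + r_a = 2a, so the periapsis radius is 2a − r_a = 3.949×10⁶ m = 3948.8 km.
Periapsis altitude = 3948.8 − 3390 = 558.79 km.

periapsis altitude ≈ 559 km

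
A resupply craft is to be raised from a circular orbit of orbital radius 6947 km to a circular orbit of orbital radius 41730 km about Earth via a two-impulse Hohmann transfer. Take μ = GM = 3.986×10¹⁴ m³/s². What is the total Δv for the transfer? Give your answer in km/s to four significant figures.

r₁ = 6947 km = 6.947×10⁶ m.
r₂ = 41730 km = 4.173×10⁷ m.
Transfer ellipse a_t = (r₁ + r₂)/2 = 2.434×10⁷ m.
At r₁: circular v_c1 = √(μ/r₁) = 7575 m/s; transfer-perigee v_p = √[μ(2/r₁ − 1/a_t)] = 9919 m/s.
Δv₁ = v_p − v_c1 = 2344 m/s.
At r₂: circular v_c2 = √(μ/r₂) = 3091 m/s; transfer-apogee v_a = √[μ(2/r₂ − 1/a_t)] = 1651 m/s.
Δv₂ = v_c2 − v_a = 1439 m/s.
Total Δv = Δv₁ + Δv₂ = 3783 m/s = 3.783 km/s.

Δv_total ≈ 3.783 km/s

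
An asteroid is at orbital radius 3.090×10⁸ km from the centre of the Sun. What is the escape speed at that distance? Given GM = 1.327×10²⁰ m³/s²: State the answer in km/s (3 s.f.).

r = 3.090×10⁸ km = 3.090×10¹¹ m.
Escape speed v_esc = √(2μ/r) = √(2 × 1.327×10²⁰ / 3.090×10¹¹) = √(8.589×10⁸) = 29310 m/s.
= 29.31 km/s.

v_esc ≈ 29.3 km/s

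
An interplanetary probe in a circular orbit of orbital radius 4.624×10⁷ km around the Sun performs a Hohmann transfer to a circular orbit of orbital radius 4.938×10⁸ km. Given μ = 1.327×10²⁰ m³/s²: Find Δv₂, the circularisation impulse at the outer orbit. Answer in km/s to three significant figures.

Δv ≈ 9.61 km/s

r₁ = 4.624×10⁷ km = 4.624×10¹⁰ m.
r₂ = 4.938×10⁸ km = 4.938×10¹¹ m.
Transfer ellipse a_t = (r₁ + r₂)/2 = 2.700×10¹¹ m.
At r₁: circular v_c1 = √(μ/r₁) = 53570 m/s; transfer-perihelion v_p = √[μ(2/r₁ − 1/a_t)] = 72440 m/s.
At r₂: circular v_c2 = √(μ/r₂) = 16390 m/s; transfer-aphelion v_a = √[μ(2/r₂ − 1/a_t)] = 6784 m/s.
Δv₂ = v_c2 − v_a = 9609 m/s.
= 9.609 km/s.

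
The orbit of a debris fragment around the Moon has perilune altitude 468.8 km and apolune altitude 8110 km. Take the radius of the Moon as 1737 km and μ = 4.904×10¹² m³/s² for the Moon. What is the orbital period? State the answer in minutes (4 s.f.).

r_p = 1737 + 468.8 = 2205.8 km = 2.2058×10⁶ m.
r_a = 1737 + 8110 = 9847.0 km = 9.8470×10⁶ m.
Semi-major axis a = (r_p + r_a)/2 = (2205.8 + 9847.0)/2 = 6026.4 km = 6.026×10⁶ m.
By Kepler's third law T = 2π√(a³/μ) = 2π × 6.681×10³ = 4.198×10⁴ s.
= 699.6 minutes.

T ≈ 699.6 minutes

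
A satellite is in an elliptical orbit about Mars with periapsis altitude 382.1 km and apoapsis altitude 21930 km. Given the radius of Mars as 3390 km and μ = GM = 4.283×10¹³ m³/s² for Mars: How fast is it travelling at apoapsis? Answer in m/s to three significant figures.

v ≈ 662 m/s

r_p = 3390 + 382.1 = 3772.1 km = 3.7721×10⁶ m.
r_a = 3390 + 21930 = 25320 km = 2.5320×10⁷ m.
Semi-major axis a = (r_p + r_a)/2 = 14546 km = 1.455×10⁷ m.
Vis-viva: v² = μ(2/r − 1/a) = 4.283×10¹³ × (7.899×10⁻⁸ − 6.875×10⁻⁸) = 4.387×10⁵ m²/s².
v = 662.3 m/s.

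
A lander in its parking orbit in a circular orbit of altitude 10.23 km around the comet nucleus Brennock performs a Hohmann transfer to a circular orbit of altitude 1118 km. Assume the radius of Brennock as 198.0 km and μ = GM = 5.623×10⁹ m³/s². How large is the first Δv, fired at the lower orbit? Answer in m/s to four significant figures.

Δv ≈ 51.61 m/s

r₁ = 198.0 + 10.23 = 208.23 km = 2.0823×10⁵ m.
r₂ = 198.0 + 1118 = 1316.0 km = 1.3160×10⁶ m.
Transfer ellipse a_t = (r₁ + r₂)/2 = 7.621×10⁵ m.
At r₁: circular v_c1 = √(μ/r₁) = 164.3 m/s; transfer-periapsis v_p = √[μ(2/r₁ − 1/a_t)] = 215.9 m/s.
Δv₁ = v_p − v_c1 = 51.61 m/s.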